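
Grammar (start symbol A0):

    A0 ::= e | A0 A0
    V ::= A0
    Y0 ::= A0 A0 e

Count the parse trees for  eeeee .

14

Parse trees for eeeee (showing first 6 of 14):
  [A0 [A0 e] [A0 [A0 e] [A0 [A0 e] [A0 [A0 e] [A0 e]]]]]
  [A0 [A0 e] [A0 [A0 e] [A0 [A0 [A0 e] [A0 e]] [A0 e]]]]
  [A0 [A0 e] [A0 [A0 [A0 e] [A0 e]] [A0 [A0 e] [A0 e]]]]
  [A0 [A0 e] [A0 [A0 [A0 e] [A0 [A0 e] [A0 e]]] [A0 e]]]
  [A0 [A0 e] [A0 [A0 [A0 [A0 e] [A0 e]] [A0 e]] [A0 e]]]
  [A0 [A0 [A0 e] [A0 e]] [A0 [A0 e] [A0 [A0 e] [A0 e]]]]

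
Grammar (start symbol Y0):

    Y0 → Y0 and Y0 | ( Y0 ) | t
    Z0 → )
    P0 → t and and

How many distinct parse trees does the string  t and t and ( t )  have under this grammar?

2

Parse trees for t and t and ( t ):
  [Y0 [Y0 t] and [Y0 [Y0 t] and [Y0 ( [Y0 t] )]]]
  [Y0 [Y0 [Y0 t] and [Y0 t]] and [Y0 ( [Y0 t] )]]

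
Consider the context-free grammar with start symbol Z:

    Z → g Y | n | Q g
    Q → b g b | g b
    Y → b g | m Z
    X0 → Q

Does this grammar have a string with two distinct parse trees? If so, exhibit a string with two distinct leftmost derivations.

Ambiguous

Witness: g b g

Derivation 1: Z ⇒ g Y ⇒ g b g
Derivation 2: Z ⇒ Q g ⇒ g b g

Two distinct leftmost derivations for the same string.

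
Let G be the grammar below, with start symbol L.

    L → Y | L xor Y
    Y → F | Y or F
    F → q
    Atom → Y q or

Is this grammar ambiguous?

Only L, Y, F are reachable from L; ignoring the rest: L → L xor Y | Y  ;  Y → Y or F | F  — a left-associative chain with F at the bottom. Each string factors uniquely by precedence.

Unambiguous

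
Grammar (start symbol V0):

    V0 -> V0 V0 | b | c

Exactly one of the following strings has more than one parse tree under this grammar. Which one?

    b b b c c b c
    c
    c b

b b b c c b c

b b b c c b c: 132 trees
c: 1 tree
c b: 1 tree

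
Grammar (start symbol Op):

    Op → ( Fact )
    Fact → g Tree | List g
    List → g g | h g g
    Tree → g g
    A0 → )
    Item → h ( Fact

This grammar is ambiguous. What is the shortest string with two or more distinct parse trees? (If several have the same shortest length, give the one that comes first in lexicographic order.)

length 5: ( g g g ) has 2 parse trees

Two derivations of ( g g g ):
  Op ⇒ ( Fact ) ⇒ ( g Tree ) ⇒ ( g g g )
  Op ⇒ ( Fact ) ⇒ ( List g ) ⇒ ( g g g )

( g g g )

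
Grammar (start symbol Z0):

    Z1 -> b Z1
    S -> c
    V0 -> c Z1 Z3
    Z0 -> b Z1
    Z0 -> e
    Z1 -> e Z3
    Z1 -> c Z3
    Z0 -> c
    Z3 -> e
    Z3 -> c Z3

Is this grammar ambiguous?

Unambiguous

(S, V0 are unreachable from Z0, so their rules don't affect L(Z0).) Each reachable nonterminal has at most one production per leading terminal, and all productions are right-linear; the derivation is determined token-by-token.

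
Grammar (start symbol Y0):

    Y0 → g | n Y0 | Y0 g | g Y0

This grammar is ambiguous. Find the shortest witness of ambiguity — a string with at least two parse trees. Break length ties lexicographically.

g g

length 1: no string has ≥2 trees
length 2: g g has 2 parse trees

Two derivations of g g:
  Y0 ⇒ Y0 g ⇒ g g
  Y0 ⇒ g Y0 ⇒ g g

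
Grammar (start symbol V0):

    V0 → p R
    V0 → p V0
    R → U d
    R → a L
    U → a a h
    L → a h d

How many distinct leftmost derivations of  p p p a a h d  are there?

2

Parse trees for p p p a a h d:
  [V0 p [V0 p [V0 p [R [U a a h] d]]]]
  [V0 p [V0 p [V0 p [R a [L a h d]]]]]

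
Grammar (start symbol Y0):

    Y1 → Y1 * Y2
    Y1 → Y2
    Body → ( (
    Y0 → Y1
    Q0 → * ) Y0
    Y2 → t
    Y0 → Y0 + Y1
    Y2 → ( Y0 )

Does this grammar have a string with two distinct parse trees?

Unambiguous

(Q0, Body are unreachable from Y0, so their rules don't affect L(Y0).) Y0 → Y0 + Y1 | Y1  ;  Y1 → Y1 * Y2 | Y2  — a left-associative chain with Y2 at the bottom. Each string factors uniquely by precedence.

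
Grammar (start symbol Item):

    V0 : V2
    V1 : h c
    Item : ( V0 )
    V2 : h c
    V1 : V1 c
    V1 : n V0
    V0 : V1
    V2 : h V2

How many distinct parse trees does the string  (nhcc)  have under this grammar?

Parse trees for (nhcc):
  [Item ( [V0 [V1 [V1 n [V0 [V2 h c]]] c]] )]
  [Item ( [V0 [V1 [V1 n [V0 [V1 h c]]] c]] )]
  [Item ( [V0 [V1 n [V0 [V1 [V1 h c] c]]]] )]

3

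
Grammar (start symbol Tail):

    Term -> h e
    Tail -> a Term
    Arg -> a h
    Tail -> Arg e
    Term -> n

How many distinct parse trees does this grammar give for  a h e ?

Parse trees for a h e:
  [Tail a [Term h e]]
  [Tail [Arg a h] e]

2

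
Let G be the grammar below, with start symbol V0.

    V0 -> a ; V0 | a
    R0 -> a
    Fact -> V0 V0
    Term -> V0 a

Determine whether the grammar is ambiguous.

(R0, Fact, Term are unreachable from V0, so their rules don't affect L(V0).) Right-recursive list with a separator: after each atom, whether the separator follows determines the rule. One parse per string.

Unambiguous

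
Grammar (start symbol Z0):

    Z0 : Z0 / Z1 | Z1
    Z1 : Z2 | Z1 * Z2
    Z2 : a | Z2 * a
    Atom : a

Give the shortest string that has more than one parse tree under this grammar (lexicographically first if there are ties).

length 1: no string has ≥2 trees
length 3: a * a has 2 parse trees

Two derivations of a * a:
  Z0 ⇒ Z1 ⇒ Z2 ⇒ Z2 * a ⇒ a * a
  Z0 ⇒ Z1 ⇒ Z1 * Z2 ⇒ Z2 * Z2 ⇒ a * Z2 ⇒ a * a

a * a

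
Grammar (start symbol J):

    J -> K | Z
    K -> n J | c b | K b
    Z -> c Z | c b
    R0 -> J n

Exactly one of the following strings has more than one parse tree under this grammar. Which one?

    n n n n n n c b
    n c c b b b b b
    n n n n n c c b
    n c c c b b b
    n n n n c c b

n n n n n n c b: 2 trees
n c c b b b b b: 1 tree
n n n n n c c b: 1 tree
n c c c b b b: 1 tree
n n n n c c b: 1 tree

n n n n n n c b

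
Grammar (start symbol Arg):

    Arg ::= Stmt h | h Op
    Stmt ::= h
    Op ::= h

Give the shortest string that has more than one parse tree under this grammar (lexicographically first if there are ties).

h h

length 2: h h has 2 parse trees

Two derivations of h h:
  Arg ⇒ Stmt h ⇒ h h
  Arg ⇒ h Op ⇒ h h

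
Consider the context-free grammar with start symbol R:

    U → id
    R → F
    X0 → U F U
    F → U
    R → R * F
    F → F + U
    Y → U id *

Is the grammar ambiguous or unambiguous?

Unambiguous

Only R, F, U are reachable from R; ignoring the rest: The grammar is stratified — R handles '*' (left-recursive), F handles '+', U atoms. Each operator has a fixed associativity and precedence level, so every string has one parse.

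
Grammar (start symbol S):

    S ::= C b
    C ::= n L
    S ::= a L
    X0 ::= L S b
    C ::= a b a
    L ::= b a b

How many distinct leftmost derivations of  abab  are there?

2

Parse trees for abab:
  [S [C a b a] b]
  [S a [L b a b]]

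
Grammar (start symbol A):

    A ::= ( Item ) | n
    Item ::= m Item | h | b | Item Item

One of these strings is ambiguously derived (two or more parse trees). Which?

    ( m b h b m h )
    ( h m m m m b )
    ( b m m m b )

( m b h b m h )

( m b h b m h ): 14 trees
( h m m m m b ): 1 tree
( b m m m b ): 1 tree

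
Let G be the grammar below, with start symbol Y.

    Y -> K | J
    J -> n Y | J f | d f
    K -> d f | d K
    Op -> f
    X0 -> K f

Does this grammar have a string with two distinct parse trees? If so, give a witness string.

Ambiguous

Witness: d f

Derivation 1: Y ⇒ K ⇒ d f
Derivation 2: Y ⇒ J ⇒ d f

Two distinct leftmost derivations for the same string.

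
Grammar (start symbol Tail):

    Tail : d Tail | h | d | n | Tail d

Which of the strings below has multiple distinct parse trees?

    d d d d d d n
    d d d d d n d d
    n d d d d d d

d d d d d n d d

d d d d d d n: 1 tree
d d d d d n d d: 21 trees
n d d d d d d: 1 tree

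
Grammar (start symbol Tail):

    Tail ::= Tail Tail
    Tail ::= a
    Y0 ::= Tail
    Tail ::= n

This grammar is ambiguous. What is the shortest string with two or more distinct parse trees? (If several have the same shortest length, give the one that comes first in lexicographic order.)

a a a

length 1: no string has ≥2 trees
length 2: no string has ≥2 trees
length 3: a a a has 2 parse trees

Two derivations of a a a:
  Tail ⇒ Tail Tail ⇒ Tail Tail Tail ⇒ a Tail Tail ⇒ a a Tail ⇒ a a a
  Tail ⇒ Tail Tail ⇒ a Tail ⇒ a Tail Tail ⇒ a a Tail ⇒ a a a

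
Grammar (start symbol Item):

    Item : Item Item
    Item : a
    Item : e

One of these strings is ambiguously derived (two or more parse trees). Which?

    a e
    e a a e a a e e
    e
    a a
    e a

a e: 1 tree
e a a e a a e e: 429 trees
e: 1 tree
a a: 1 tree
e a: 1 tree

e a a e a a e e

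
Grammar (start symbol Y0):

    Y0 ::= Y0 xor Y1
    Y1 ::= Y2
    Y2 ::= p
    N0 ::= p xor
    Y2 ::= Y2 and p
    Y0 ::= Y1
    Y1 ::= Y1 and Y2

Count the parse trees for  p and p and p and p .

Parse trees for p and p and p and p:
  [Y0 [Y1 [Y2 [Y2 [Y2 [Y2 p] and p] and p] and p]]]
  [Y0 [Y1 [Y1 [Y2 p]] and [Y2 [Y2 [Y2 p] and p] and p]]]
  [Y0 [Y1 [Y1 [Y2 [Y2 p] and p]] and [Y2 [Y2 p] and p]]]
  [Y0 [Y1 [Y1 [Y1 [Y2 p]] and [Y2 p]] and [Y2 [Y2 p] and p]]]
  [Y0 [Y1 [Y1 [Y2 [Y2 [Y2 p] and p] and p]] and [Y2 p]]]
  [Y0 [Y1 [Y1 [Y1 [Y2 p]] and [Y2 [Y2 p] and p]] and [Y2 p]]]
  [Y0 [Y1 [Y1 [Y1 [Y2 [Y2 p] and p]] and [Y2 p]] and [Y2 p]]]
  [Y0 [Y1 [Y1 [Y1 [Y1 [Y2 p]] and [Y2 p]] and [Y2 p]] and [Y2 p]]]

8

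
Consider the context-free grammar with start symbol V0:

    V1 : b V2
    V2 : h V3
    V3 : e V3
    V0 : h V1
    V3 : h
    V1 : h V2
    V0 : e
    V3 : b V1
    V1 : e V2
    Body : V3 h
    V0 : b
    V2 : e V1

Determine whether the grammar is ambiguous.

Unambiguous

(Body is unreachable from V0, so its rules don't affect L(V0).) Each reachable nonterminal has at most one production per leading terminal, and all productions are right-linear; the derivation is determined token-by-token.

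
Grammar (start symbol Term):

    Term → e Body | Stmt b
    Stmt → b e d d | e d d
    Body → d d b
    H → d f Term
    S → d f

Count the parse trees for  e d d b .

Parse trees for e d d b:
  [Term e [Body d d b]]
  [Term [Stmt e d d] b]

2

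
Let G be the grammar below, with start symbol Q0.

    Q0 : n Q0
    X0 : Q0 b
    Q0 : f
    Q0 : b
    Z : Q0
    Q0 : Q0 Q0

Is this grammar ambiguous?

Witness: b b b

Derivation 1: Q0 ⇒ Q0 Q0 ⇒ b Q0 ⇒ b Q0 Q0 ⇒ b b Q0 ⇒ b b b
Derivation 2: Q0 ⇒ Q0 Q0 ⇒ Q0 Q0 Q0 ⇒ b Q0 Q0 ⇒ b b Q0 ⇒ b b b

Two distinct leftmost derivations for the same string.

Ambiguous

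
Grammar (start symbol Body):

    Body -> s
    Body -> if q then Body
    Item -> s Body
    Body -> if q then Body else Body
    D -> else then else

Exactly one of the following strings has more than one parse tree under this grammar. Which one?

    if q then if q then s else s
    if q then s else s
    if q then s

if q then if q then s else s: 2 trees
if q then s else s: 1 tree
if q then s: 1 tree

if q then if q then s else s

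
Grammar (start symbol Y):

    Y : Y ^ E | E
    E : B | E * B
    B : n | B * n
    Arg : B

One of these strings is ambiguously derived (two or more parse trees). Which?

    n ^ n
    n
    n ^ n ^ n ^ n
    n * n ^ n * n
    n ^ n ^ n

n * n ^ n * n

n ^ n: 1 tree
n: 1 tree
n ^ n ^ n ^ n: 1 tree
n * n ^ n * n: 4 trees
n ^ n ^ n: 1 tree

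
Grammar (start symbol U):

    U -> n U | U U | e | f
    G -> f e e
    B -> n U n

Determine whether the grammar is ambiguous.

Witness: e e e

Derivation 1: U ⇒ U U ⇒ U U U ⇒ e U U ⇒ e e U ⇒ e e e
Derivation 2: U ⇒ U U ⇒ e U ⇒ e U U ⇒ e e U ⇒ e e e

Two distinct leftmost derivations for the same string.

Ambiguous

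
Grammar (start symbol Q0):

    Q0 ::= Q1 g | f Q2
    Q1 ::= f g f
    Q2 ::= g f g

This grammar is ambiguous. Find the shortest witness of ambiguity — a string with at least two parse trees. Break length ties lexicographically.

f g f g

length 4: f g f g has 2 parse trees

Two derivations of f g f g:
  Q0 ⇒ Q1 g ⇒ f g f g
  Q0 ⇒ f Q2 ⇒ f g f g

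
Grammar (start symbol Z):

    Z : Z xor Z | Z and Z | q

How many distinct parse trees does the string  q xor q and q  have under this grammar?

2

Parse trees for q xor q and q:
  [Z [Z q] xor [Z [Z q] and [Z q]]]
  [Z [Z [Z q] xor [Z q]] and [Z q]]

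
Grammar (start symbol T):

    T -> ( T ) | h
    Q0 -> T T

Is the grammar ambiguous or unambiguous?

Unambiguous

Only T is reachable from T; ignoring the rest: Each string is a nest of matched brackets around a single atom. An opening bracket forces the recursive rule; an atom forces the base rule.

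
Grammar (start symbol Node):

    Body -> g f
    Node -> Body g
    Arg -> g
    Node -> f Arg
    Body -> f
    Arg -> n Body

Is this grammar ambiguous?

Ambiguous

Witness: f g

Derivation 1: Node ⇒ Body g ⇒ f g
Derivation 2: Node ⇒ f Arg ⇒ f g

Two distinct leftmost derivations for the same string.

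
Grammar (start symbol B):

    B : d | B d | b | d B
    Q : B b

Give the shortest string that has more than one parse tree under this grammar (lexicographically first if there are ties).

d d

length 1: no string has ≥2 trees
length 2: d d has 2 parse trees

Two derivations of d d:
  B ⇒ B d ⇒ d d
  B ⇒ d B ⇒ d d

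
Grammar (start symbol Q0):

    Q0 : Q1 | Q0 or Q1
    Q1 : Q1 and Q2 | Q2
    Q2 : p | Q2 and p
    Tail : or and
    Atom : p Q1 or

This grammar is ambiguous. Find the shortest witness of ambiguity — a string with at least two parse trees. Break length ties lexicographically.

length 1: no string has ≥2 trees
length 3: p and p has 2 parse trees

Two derivations of p and p:
  Q0 ⇒ Q1 ⇒ Q1 and Q2 ⇒ Q2 and Q2 ⇒ p and Q2 ⇒ p and p
  Q0 ⇒ Q1 ⇒ Q2 ⇒ Q2 and p ⇒ p and p

p and p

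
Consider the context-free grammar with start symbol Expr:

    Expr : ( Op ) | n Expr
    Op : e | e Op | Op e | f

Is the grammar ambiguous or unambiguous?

Ambiguous

Witness: ( e e )

Derivation 1: Expr ⇒ ( Op ) ⇒ ( e Op ) ⇒ ( e e )
Derivation 2: Expr ⇒ ( Op ) ⇒ ( Op e ) ⇒ ( e e )

Two distinct leftmost derivations for the same string.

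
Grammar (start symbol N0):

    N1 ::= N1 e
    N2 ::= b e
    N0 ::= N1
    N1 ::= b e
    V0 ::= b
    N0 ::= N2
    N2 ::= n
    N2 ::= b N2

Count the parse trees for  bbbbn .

1

Parse trees for bbbbn:
  [N0 [N2 b [N2 b [N2 b [N2 b [N2 n]]]]]]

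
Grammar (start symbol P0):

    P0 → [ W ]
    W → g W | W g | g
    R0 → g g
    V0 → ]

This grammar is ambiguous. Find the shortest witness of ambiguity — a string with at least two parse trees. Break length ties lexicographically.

[ g g ]

length 3: no string has ≥2 trees
length 4: [ g g ] has 2 parse trees

Two derivations of [ g g ]:
  P0 ⇒ [ W ] ⇒ [ g W ] ⇒ [ g g ]
  P0 ⇒ [ W ] ⇒ [ W g ] ⇒ [ g g ]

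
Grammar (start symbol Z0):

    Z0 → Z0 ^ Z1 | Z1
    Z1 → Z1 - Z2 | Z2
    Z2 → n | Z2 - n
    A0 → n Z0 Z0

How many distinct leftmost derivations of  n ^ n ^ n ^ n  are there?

Parse trees for n ^ n ^ n ^ n:
  [Z0 [Z0 [Z0 [Z0 [Z1 [Z2 n]]] ^ [Z1 [Z2 n]]] ^ [Z1 [Z2 n]]] ^ [Z1 [Z2 n]]]

1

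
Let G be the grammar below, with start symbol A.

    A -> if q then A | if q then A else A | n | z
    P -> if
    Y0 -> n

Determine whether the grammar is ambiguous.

Ambiguous

Witness: if q then if q then n else n

Derivation 1: A ⇒ if q then A ⇒ if q then if q then A else A ⇒ if q then if q then n else A ⇒ if q then if q then n else n
Derivation 2: A ⇒ if q then A else A ⇒ if q then if q then A else A ⇒ if q then if q then n else A ⇒ if q then if q then n else n

Two distinct leftmost derivations for the same string.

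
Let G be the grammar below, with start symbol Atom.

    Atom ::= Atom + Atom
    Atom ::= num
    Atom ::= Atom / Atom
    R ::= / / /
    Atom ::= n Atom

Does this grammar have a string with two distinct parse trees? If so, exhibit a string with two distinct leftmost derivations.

Ambiguous

Witness: n num + num

Derivation 1: Atom ⇒ Atom + Atom ⇒ n Atom + Atom ⇒ n num + Atom ⇒ n num + num
Derivation 2: Atom ⇒ n Atom ⇒ n Atom + Atom ⇒ n num + Atom ⇒ n num + num

Two distinct leftmost derivations for the same string.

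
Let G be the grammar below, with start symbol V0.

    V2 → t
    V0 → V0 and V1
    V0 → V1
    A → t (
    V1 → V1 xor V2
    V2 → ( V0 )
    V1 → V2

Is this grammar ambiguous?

Unambiguous

Only V0, V1, V2 are reachable from V0; ignoring the rest: This is a standard precedence ladder (V0 over V1 over V2), with each level left-recursive on its own operator ('and' at V0, 'xor' at V1). That structure is LR(1), hence unambiguous.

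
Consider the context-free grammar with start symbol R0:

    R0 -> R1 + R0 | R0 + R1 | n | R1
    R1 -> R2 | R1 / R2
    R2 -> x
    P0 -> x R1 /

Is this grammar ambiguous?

Ambiguous

Witness: x + x

Derivation 1: R0 ⇒ R1 + R0 ⇒ R2 + R0 ⇒ x + R0 ⇒ x + R1 ⇒ x + R2 ⇒ x + x
Derivation 2: R0 ⇒ R0 + R1 ⇒ R1 + R1 ⇒ R2 + R1 ⇒ x + R1 ⇒ x + R2 ⇒ x + x

Two distinct leftmost derivations for the same string.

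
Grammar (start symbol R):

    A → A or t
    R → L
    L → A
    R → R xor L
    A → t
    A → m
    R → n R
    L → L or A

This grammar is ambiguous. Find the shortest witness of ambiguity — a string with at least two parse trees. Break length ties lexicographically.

m or t

length 1: no string has ≥2 trees
length 2: no string has ≥2 trees
length 3: m or t has 2 parse trees

Two derivations of m or t:
  R ⇒ L ⇒ A ⇒ A or t ⇒ m or t
  R ⇒ L ⇒ L or A ⇒ A or A ⇒ m or A ⇒ m or t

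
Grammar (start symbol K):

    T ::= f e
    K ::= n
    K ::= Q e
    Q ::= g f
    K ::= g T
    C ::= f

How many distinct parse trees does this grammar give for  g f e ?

2

Parse trees for g f e:
  [K [Q g f] e]
  [K g [T f e]]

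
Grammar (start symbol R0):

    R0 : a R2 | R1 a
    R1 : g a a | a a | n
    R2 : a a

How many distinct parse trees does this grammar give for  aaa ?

Parse trees for aaa:
  [R0 a [R2 a a]]
  [R0 [R1 a a] a]

2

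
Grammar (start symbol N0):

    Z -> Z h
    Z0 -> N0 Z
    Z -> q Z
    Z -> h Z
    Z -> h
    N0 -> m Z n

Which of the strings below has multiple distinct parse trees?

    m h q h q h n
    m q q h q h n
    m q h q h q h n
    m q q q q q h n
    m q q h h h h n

m h q h q h n: 1 tree
m q q h q h n: 1 tree
m q h q h q h n: 1 tree
m q q q q q h n: 1 tree
m q q h h h h n: 26 trees

m q q h h h h n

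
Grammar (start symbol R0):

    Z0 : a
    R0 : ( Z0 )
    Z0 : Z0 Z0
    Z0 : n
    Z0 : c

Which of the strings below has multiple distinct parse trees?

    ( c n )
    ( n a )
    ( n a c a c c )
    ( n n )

( c n ): 1 tree
( n a ): 1 tree
( n a c a c c ): 42 trees
( n n ): 1 tree

( n a c a c c )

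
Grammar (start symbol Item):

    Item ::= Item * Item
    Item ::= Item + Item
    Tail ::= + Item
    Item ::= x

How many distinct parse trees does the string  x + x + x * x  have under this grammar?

5

Parse trees for x + x + x * x:
  [Item [Item [Item x] + [Item [Item x] + [Item x]]] * [Item x]]
  [Item [Item [Item [Item x] + [Item x]] + [Item x]] * [Item x]]
  [Item [Item x] + [Item [Item [Item x] + [Item x]] * [Item x]]]
  [Item [Item x] + [Item [Item x] + [Item [Item x] * [Item x]]]]
  [Item [Item [Item x] + [Item x]] + [Item [Item x] * [Item x]]]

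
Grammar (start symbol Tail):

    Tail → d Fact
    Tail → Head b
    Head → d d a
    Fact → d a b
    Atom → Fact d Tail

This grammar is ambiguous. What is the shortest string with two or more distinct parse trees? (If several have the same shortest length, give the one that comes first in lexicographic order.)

d d a b

length 4: d d a b has 2 parse trees

Two derivations of d d a b:
  Tail ⇒ d Fact ⇒ d d a b
  Tail ⇒ Head b ⇒ d d a b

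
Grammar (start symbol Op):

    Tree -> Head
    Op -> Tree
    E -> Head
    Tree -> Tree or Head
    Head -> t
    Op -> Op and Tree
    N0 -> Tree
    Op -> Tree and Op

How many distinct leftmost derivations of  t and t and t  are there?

Parse trees for t and t and t:
  [Op [Op [Op [Tree [Head t]]] and [Tree [Head t]]] and [Tree [Head t]]]
  [Op [Op [Tree [Head t]] and [Op [Tree [Head t]]]] and [Tree [Head t]]]
  [Op [Tree [Head t]] and [Op [Op [Tree [Head t]]] and [Tree [Head t]]]]
  [Op [Tree [Head t]] and [Op [Tree [Head t]] and [Op [Tree [Head t]]]]]

4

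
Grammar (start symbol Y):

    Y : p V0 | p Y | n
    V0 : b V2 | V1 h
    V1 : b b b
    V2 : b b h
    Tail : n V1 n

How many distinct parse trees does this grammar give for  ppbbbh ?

2

Parse trees for ppbbbh:
  [Y p [Y p [V0 b [V2 b b h]]]]
  [Y p [Y p [V0 [V1 b b b] h]]]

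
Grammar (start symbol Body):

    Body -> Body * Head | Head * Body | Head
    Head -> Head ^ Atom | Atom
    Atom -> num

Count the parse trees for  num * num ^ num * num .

Parse trees for num * num ^ num * num:
  [Body [Body [Body [Head [Atom num]]] * [Head [Head [Atom num]] ^ [Atom num]]] * [Head [Atom num]]]
  [Body [Body [Head [Atom num]] * [Body [Head [Head [Atom num]] ^ [Atom num]]]] * [Head [Atom num]]]
  [Body [Head [Atom num]] * [Body [Body [Head [Head [Atom num]] ^ [Atom num]]] * [Head [Atom num]]]]
  [Body [Head [Atom num]] * [Body [Head [Head [Atom num]] ^ [Atom num]] * [Body [Head [Atom num]]]]]

4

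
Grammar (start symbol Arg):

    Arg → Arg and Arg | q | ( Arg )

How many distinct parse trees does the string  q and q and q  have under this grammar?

Parse trees for q and q and q:
  [Arg [Arg q] and [Arg [Arg q] and [Arg q]]]
  [Arg [Arg [Arg q] and [Arg q]] and [Arg q]]

2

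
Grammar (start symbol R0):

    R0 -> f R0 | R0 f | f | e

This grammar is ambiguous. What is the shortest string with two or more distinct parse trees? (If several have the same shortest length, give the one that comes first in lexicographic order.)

f f

length 1: no string has ≥2 trees
length 2: f f has 2 parse trees

Two derivations of f f:
  R0 ⇒ f R0 ⇒ f f
  R0 ⇒ R0 f ⇒ f f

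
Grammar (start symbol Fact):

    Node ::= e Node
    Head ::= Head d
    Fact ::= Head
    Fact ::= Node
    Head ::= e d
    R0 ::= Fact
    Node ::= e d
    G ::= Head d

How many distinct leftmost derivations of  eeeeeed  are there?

Parse trees for eeeeeed:
  [Fact [Node e [Node e [Node e [Node e [Node e [Node e d]]]]]]]

1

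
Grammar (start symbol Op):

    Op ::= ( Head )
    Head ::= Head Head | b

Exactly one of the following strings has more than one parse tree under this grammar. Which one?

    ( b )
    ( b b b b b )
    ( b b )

( b ): 1 tree
( b b b b b ): 14 trees
( b b ): 1 tree

( b b b b b )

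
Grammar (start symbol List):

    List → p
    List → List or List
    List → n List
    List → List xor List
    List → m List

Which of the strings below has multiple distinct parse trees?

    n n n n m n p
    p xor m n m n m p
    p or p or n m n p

p or p or n m n p

n n n n m n p: 1 tree
p xor m n m n m p: 1 tree
p or p or n m n p: 2 trees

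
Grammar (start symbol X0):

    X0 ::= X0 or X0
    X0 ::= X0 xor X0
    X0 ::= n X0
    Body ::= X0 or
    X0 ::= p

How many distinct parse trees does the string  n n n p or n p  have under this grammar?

Parse trees for n n n p or n p:
  [X0 [X0 n [X0 n [X0 n [X0 p]]]] or [X0 n [X0 p]]]
  [X0 n [X0 [X0 n [X0 n [X0 p]]] or [X0 n [X0 p]]]]
  [X0 n [X0 n [X0 [X0 n [X0 p]] or [X0 n [X0 p]]]]]
  [X0 n [X0 n [X0 n [X0 [X0 p] or [X0 n [X0 p]]]]]]

4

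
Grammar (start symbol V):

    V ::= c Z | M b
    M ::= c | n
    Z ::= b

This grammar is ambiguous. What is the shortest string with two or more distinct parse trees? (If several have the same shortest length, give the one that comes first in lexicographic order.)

c b

length 2: c b has 2 parse trees

Two derivations of c b:
  V ⇒ c Z ⇒ c b
  V ⇒ M b ⇒ c b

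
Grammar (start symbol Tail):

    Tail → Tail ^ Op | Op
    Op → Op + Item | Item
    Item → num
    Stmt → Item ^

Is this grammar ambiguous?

(Stmt is unreachable from Tail, so its rules don't affect L(Tail).) This is a standard precedence ladder (Tail over Op over Item), with each level left-recursive on its own operator ('^' at Tail, '+' at Op). That structure is LR(1), hence unambiguous.

Unambiguous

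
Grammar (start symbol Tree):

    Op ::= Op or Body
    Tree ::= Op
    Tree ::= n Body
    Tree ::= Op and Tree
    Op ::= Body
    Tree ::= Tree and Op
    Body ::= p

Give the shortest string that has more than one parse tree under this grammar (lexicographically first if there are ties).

length 1: no string has ≥2 trees
length 2: no string has ≥2 trees
length 3: p and p has 2 parse trees

Two derivations of p and p:
  Tree ⇒ Op and Tree ⇒ Body and Tree ⇒ p and Tree ⇒ p and Op ⇒ p and Body ⇒ p and p
  Tree ⇒ Tree and Op ⇒ Op and Op ⇒ Body and Op ⇒ p and Op ⇒ p and Body ⇒ p and p

p and p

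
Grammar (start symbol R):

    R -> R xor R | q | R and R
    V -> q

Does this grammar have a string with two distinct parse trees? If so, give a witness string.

Ambiguous

Witness: q and q and q

Derivation 1: R ⇒ R and R ⇒ q and R ⇒ q and R and R ⇒ q and q and R ⇒ q and q and q
Derivation 2: R ⇒ R and R ⇒ R and R and R ⇒ q and R and R ⇒ q and q and R ⇒ q and q and q

Two distinct leftmost derivations for the same string.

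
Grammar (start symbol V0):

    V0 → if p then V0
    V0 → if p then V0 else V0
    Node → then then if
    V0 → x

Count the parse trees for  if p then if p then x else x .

Parse trees for if p then if p then x else x:
  [V0 if p then [V0 if p then [V0 x] else [V0 x]]]
  [V0 if p then [V0 if p then [V0 x]] else [V0 x]]

2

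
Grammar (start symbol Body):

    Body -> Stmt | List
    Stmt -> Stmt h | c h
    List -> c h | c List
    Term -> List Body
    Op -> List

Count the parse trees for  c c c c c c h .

Parse trees for c c c c c c h:
  [Body [List c [List c [List c [List c [List c [List c h]]]]]]]

1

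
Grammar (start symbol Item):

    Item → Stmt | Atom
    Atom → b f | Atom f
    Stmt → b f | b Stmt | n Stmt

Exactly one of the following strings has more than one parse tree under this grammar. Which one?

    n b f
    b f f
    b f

b f

n b f: 1 tree
b f f: 1 tree
b f: 2 trees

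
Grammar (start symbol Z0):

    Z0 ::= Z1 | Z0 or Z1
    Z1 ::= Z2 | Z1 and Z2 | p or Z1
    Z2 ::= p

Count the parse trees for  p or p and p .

Parse trees for p or p and p:
  [Z0 [Z1 [Z1 p or [Z1 [Z2 p]]] and [Z2 p]]]
  [Z0 [Z1 p or [Z1 [Z1 [Z2 p]] and [Z2 p]]]]
  [Z0 [Z0 [Z1 [Z2 p]]] or [Z1 [Z1 [Z2 p]] and [Z2 p]]]

3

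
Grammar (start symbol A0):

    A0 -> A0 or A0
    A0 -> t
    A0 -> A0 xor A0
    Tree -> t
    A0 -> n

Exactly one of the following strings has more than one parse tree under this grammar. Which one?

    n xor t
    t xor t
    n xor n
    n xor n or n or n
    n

n xor n or n or n

n xor t: 1 tree
t xor t: 1 tree
n xor n: 1 tree
n xor n or n or n: 5 trees
n: 1 tree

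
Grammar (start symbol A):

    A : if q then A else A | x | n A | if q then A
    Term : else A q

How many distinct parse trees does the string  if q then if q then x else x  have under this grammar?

2

Parse trees for if q then if q then x else x:
  [A if q then [A if q then [A x]] else [A x]]
  [A if q then [A if q then [A x] else [A x]]]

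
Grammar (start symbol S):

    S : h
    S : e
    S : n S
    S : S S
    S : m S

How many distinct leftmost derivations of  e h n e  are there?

Parse trees for e h n e:
  [S [S e] [S [S h] [S n [S e]]]]
  [S [S [S e] [S h]] [S n [S e]]]

2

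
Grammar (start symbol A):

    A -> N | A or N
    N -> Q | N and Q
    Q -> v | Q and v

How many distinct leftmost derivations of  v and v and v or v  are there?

4

Parse trees for v and v and v or v:
  [A [A [N [Q [Q [Q v] and v] and v]]] or [N [Q v]]]
  [A [A [N [N [Q v]] and [Q [Q v] and v]]] or [N [Q v]]]
  [A [A [N [N [Q [Q v] and v]] and [Q v]]] or [N [Q v]]]
  [A [A [N [N [N [Q v]] and [Q v]] and [Q v]]] or [N [Q v]]]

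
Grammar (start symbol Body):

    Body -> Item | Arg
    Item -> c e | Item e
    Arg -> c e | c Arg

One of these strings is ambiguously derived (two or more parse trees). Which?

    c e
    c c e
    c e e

c e

c e: 2 trees
c c e: 1 tree
c e e: 1 tree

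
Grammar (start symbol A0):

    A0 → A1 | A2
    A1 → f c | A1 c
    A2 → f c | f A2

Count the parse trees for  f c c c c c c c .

Parse trees for f c c c c c c c:
  [A0 [A1 [A1 [A1 [A1 [A1 [A1 [A1 f c] c] c] c] c] c] c]]

1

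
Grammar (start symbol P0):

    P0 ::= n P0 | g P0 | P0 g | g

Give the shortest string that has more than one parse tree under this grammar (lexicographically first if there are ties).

g g

length 1: no string has ≥2 trees
length 2: g g has 2 parse trees

Two derivations of g g:
  P0 ⇒ g P0 ⇒ g g
  P0 ⇒ P0 g ⇒ g g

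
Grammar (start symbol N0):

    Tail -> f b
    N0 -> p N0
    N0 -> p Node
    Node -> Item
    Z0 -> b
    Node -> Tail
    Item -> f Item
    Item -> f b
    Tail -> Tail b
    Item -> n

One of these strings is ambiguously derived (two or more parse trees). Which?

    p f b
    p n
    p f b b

p f b

p f b: 2 trees
p n: 1 tree
p f b b: 1 tree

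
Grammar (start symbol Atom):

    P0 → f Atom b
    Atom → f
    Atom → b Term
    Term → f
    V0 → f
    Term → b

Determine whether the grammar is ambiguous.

Only Atom, Term are reachable from Atom; ignoring the rest: Each reachable nonterminal has at most one production per leading terminal, and all productions are right-linear; the derivation is determined token-by-token.

Unambiguous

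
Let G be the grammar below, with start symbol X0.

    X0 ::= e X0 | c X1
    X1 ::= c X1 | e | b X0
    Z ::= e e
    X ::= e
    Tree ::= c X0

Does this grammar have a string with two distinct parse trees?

Unambiguous

(Z, X, Tree are unreachable from X0, so their rules don't affect L(X0).) The reachable rules are right-linear with at most one rule per (nonterminal, next-terminal) pair. Each input token forces the next rule, so parsing is deterministic.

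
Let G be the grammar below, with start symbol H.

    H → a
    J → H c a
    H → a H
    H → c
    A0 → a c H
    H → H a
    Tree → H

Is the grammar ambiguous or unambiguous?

Ambiguous

Witness: a a

Derivation 1: H ⇒ a H ⇒ a a
Derivation 2: H ⇒ H a ⇒ a a

Two distinct leftmost derivations for the same string.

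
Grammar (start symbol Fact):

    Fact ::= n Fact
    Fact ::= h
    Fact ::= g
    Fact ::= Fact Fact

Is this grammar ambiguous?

Witness: g g g

Derivation 1: Fact ⇒ Fact Fact ⇒ g Fact ⇒ g Fact Fact ⇒ g g Fact ⇒ g g g
Derivation 2: Fact ⇒ Fact Fact ⇒ Fact Fact Fact ⇒ g Fact Fact ⇒ g g Fact ⇒ g g g

Two distinct leftmost derivations for the same string.

Ambiguous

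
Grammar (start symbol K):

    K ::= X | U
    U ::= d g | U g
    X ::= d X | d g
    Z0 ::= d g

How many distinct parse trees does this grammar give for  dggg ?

Parse trees for dggg:
  [K [U [U [U d g] g] g]]

1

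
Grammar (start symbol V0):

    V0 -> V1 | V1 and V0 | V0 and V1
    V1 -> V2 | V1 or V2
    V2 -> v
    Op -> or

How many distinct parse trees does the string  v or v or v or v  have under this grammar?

1

Parse trees for v or v or v or v:
  [V0 [V1 [V1 [V1 [V1 [V2 v]] or [V2 v]] or [V2 v]] or [V2 v]]]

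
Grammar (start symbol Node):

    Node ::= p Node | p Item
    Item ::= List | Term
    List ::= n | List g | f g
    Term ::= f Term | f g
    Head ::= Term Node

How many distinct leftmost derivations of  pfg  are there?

Parse trees for pfg:
  [Node p [Item [List f g]]]
  [Node p [Item [Term f g]]]

2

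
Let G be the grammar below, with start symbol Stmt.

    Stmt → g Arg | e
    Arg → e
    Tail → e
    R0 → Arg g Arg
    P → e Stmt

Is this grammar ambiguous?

Unambiguous

Only Stmt, Arg are reachable from Stmt; ignoring the rest: Restricted to the reachable nonterminals, every rule has the form A → t or A → t B, and no two rules for the same A share a first terminal. The grammar encodes a DFA — one run per string.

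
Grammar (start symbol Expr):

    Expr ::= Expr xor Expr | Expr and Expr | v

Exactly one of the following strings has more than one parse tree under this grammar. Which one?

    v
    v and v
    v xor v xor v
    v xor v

v: 1 tree
v and v: 1 tree
v xor v xor v: 2 trees
v xor v: 1 tree

v xor v xor v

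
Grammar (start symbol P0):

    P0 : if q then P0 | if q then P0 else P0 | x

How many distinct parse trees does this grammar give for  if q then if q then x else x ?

Parse trees for if q then if q then x else x:
  [P0 if q then [P0 if q then [P0 x] else [P0 x]]]
  [P0 if q then [P0 if q then [P0 x]] else [P0 x]]

2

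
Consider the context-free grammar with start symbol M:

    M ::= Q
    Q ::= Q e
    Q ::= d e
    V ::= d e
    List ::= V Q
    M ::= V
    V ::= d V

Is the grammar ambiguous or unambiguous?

Ambiguous

Witness: d e

Derivation 1: M ⇒ Q ⇒ d e
Derivation 2: M ⇒ V ⇒ d e

Two distinct leftmost derivations for the same string.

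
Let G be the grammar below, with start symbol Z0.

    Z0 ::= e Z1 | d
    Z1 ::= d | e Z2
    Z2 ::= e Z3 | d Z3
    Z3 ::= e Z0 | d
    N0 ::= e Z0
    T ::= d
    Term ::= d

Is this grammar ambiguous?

Only Z0, Z1, Z2, Z3 are reachable from Z0; ignoring the rest: Each reachable nonterminal has at most one production per leading terminal, and all productions are right-linear; the derivation is determined token-by-token.

Unambiguous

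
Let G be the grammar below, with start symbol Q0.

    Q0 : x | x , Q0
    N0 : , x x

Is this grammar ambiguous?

Unambiguous

(N0 is unreachable from Q0, so its rules don't affect L(Q0).) Right-recursive list with a separator: after each atom, whether the separator follows determines the rule. One parse per string.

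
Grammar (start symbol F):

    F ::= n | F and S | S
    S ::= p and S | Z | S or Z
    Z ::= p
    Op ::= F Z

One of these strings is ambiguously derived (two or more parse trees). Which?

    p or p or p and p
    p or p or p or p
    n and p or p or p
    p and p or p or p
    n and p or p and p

p and p or p or p

p or p or p and p: 1 tree
p or p or p or p: 1 tree
n and p or p or p: 1 tree
p and p or p or p: 4 trees
n and p or p and p: 1 tree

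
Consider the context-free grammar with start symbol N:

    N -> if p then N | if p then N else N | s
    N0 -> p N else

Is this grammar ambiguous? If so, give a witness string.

Ambiguous

Witness: if p then if p then s else s

Derivation 1: N ⇒ if p then N ⇒ if p then if p then N else N ⇒ if p then if p then s else N ⇒ if p then if p then s else s
Derivation 2: N ⇒ if p then N else N ⇒ if p then if p then N else N ⇒ if p then if p then s else N ⇒ if p then if p then s else s

Two distinct leftmost derivations for the same string.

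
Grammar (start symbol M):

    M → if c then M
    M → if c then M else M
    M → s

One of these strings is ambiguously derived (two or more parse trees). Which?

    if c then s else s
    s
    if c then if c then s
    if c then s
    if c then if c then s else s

if c then s else s: 1 tree
s: 1 tree
if c then if c then s: 1 tree
if c then s: 1 tree
if c then if c then s else s: 2 trees

if c then if c then s else s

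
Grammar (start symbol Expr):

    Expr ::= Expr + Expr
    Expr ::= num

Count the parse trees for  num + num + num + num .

Parse trees for num + num + num + num:
  [Expr [Expr num] + [Expr [Expr num] + [Expr [Expr num] + [Expr num]]]]
  [Expr [Expr num] + [Expr [Expr [Expr num] + [Expr num]] + [Expr num]]]
  [Expr [Expr [Expr num] + [Expr num]] + [Expr [Expr num] + [Expr num]]]
  [Expr [Expr [Expr num] + [Expr [Expr num] + [Expr num]]] + [Expr num]]
  [Expr [Expr [Expr [Expr num] + [Expr num]] + [Expr num]] + [Expr num]]

5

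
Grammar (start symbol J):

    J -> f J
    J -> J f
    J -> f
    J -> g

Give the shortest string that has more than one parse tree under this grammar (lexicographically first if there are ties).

f f

length 1: no string has ≥2 trees
length 2: f f has 2 parse trees

Two derivations of f f:
  J ⇒ f J ⇒ f f
  J ⇒ J f ⇒ f f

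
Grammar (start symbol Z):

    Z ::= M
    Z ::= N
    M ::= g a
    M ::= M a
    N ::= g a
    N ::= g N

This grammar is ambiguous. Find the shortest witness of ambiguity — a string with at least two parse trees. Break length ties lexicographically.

g a

length 2: g a has 2 parse trees

Two derivations of g a:
  Z ⇒ M ⇒ g a
  Z ⇒ N ⇒ g a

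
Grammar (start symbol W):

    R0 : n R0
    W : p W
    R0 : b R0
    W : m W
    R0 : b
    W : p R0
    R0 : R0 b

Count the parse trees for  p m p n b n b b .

5

Parse trees for p m p n b n b b:
  [W p [W m [W p [R0 n [R0 b [R0 n [R0 b [R0 b]]]]]]]]
  [W p [W m [W p [R0 n [R0 b [R0 n [R0 [R0 b] b]]]]]]]
  [W p [W m [W p [R0 n [R0 b [R0 [R0 n [R0 b]] b]]]]]]
  [W p [W m [W p [R0 n [R0 [R0 b [R0 n [R0 b]]] b]]]]]
  [W p [W m [W p [R0 [R0 n [R0 b [R0 n [R0 b]]]] b]]]]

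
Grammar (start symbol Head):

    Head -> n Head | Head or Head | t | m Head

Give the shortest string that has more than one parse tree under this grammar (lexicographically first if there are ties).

length 1: no string has ≥2 trees
length 2: no string has ≥2 trees
length 3: no string has ≥2 trees
length 4: m t or t has 2 parse trees

Two derivations of m t or t:
  Head ⇒ Head or Head ⇒ m Head or Head ⇒ m t or Head ⇒ m t or t
  Head ⇒ m Head ⇒ m Head or Head ⇒ m t or Head ⇒ m t or t

m t or t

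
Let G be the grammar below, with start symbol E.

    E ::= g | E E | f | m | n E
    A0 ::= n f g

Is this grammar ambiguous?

Witness: f f f

Derivation 1: E ⇒ E E ⇒ E E E ⇒ f E E ⇒ f f E ⇒ f f f
Derivation 2: E ⇒ E E ⇒ f E ⇒ f E E ⇒ f f E ⇒ f f f

Two distinct leftmost derivations for the same string.

Ambiguous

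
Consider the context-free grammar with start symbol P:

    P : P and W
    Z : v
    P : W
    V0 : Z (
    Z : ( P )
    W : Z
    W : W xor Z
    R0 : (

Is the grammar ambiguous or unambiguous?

Unambiguous

(V0, R0 are unreachable from P, so their rules don't affect L(P).) P → P and W | W  ;  W → W xor Z | Z  — a left-associative chain with Z at the bottom. Each string factors uniquely by precedence.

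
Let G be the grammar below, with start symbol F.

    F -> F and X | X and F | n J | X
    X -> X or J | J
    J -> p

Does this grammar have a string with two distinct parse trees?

Witness: p and p

Derivation 1: F ⇒ F and X ⇒ X and X ⇒ J and X ⇒ p and X ⇒ p and J ⇒ p and p
Derivation 2: F ⇒ X and F ⇒ J and F ⇒ p and F ⇒ p and X ⇒ p and J ⇒ p and p

Two distinct leftmost derivations for the same string.

Ambiguous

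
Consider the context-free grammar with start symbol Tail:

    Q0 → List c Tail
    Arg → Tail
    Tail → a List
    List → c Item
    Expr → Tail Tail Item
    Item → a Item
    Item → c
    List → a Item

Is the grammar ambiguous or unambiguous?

Unambiguous

(Expr, Arg, Q0 are unreachable from Tail, so their rules don't affect L(Tail).) The reachable rules are right-linear with at most one rule per (nonterminal, next-terminal) pair. Each input token forces the next rule, so parsing is deterministic.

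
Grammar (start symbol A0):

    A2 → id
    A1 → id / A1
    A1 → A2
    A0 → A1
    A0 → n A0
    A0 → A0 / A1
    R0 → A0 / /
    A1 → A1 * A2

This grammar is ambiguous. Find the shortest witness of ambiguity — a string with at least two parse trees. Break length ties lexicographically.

length 1: no string has ≥2 trees
length 2: no string has ≥2 trees
length 3: id / id has 2 parse trees

Two derivations of id / id:
  A0 ⇒ A1 ⇒ id / A1 ⇒ id / A2 ⇒ id / id
  A0 ⇒ A0 / A1 ⇒ A1 / A1 ⇒ A2 / A1 ⇒ id / A1 ⇒ id / A2 ⇒ id / id

id / id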